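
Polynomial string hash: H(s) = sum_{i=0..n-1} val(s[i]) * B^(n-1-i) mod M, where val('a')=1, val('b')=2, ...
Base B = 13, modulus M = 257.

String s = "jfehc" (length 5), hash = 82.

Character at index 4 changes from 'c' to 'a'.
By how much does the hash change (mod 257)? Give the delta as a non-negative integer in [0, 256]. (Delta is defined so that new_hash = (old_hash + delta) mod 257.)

Delta formula: (val(new) - val(old)) * B^(n-1-k) mod M
  val('a') - val('c') = 1 - 3 = -2
  B^(n-1-k) = 13^0 mod 257 = 1
  Delta = -2 * 1 mod 257 = 255

Answer: 255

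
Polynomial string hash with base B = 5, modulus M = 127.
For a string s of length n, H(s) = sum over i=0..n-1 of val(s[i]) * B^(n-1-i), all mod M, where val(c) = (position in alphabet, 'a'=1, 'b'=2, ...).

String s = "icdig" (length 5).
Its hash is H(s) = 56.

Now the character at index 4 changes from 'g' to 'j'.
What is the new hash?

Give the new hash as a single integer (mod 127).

val('g') = 7, val('j') = 10
Position k = 4, exponent = n-1-k = 0
B^0 mod M = 5^0 mod 127 = 1
Delta = (10 - 7) * 1 mod 127 = 3
New hash = (56 + 3) mod 127 = 59

Answer: 59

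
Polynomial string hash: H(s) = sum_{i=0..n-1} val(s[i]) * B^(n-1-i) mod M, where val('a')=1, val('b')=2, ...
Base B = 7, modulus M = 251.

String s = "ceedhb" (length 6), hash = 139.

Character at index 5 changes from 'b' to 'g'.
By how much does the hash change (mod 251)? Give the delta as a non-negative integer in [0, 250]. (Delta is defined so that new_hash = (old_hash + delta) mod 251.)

Answer: 5

Derivation:
Delta formula: (val(new) - val(old)) * B^(n-1-k) mod M
  val('g') - val('b') = 7 - 2 = 5
  B^(n-1-k) = 7^0 mod 251 = 1
  Delta = 5 * 1 mod 251 = 5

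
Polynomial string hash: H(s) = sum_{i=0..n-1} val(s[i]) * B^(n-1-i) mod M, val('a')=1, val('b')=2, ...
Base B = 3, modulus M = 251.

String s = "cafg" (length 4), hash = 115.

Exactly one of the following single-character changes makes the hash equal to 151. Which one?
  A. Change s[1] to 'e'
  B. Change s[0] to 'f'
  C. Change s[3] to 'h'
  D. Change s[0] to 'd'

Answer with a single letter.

Answer: A

Derivation:
Option A: s[1]='a'->'e', delta=(5-1)*3^2 mod 251 = 36, hash=115+36 mod 251 = 151 <-- target
Option B: s[0]='c'->'f', delta=(6-3)*3^3 mod 251 = 81, hash=115+81 mod 251 = 196
Option C: s[3]='g'->'h', delta=(8-7)*3^0 mod 251 = 1, hash=115+1 mod 251 = 116
Option D: s[0]='c'->'d', delta=(4-3)*3^3 mod 251 = 27, hash=115+27 mod 251 = 142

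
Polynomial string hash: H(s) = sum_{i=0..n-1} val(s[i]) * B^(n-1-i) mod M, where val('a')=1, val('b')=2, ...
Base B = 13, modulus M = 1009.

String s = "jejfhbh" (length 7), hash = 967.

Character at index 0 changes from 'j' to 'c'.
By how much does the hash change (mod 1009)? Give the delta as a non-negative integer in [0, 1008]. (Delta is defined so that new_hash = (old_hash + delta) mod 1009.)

Delta formula: (val(new) - val(old)) * B^(n-1-k) mod M
  val('c') - val('j') = 3 - 10 = -7
  B^(n-1-k) = 13^6 mod 1009 = 762
  Delta = -7 * 762 mod 1009 = 720

Answer: 720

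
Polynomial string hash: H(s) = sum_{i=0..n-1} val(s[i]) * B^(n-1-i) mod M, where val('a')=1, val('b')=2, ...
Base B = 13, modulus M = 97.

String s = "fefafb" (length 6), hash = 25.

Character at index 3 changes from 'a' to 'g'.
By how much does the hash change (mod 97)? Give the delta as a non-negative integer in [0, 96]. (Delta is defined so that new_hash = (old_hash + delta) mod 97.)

Answer: 44

Derivation:
Delta formula: (val(new) - val(old)) * B^(n-1-k) mod M
  val('g') - val('a') = 7 - 1 = 6
  B^(n-1-k) = 13^2 mod 97 = 72
  Delta = 6 * 72 mod 97 = 44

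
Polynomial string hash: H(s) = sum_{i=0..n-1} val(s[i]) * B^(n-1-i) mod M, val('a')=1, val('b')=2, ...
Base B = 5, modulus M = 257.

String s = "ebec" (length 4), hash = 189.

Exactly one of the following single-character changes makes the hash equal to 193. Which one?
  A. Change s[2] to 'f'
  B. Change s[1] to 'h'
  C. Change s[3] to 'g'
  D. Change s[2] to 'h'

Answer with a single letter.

Option A: s[2]='e'->'f', delta=(6-5)*5^1 mod 257 = 5, hash=189+5 mod 257 = 194
Option B: s[1]='b'->'h', delta=(8-2)*5^2 mod 257 = 150, hash=189+150 mod 257 = 82
Option C: s[3]='c'->'g', delta=(7-3)*5^0 mod 257 = 4, hash=189+4 mod 257 = 193 <-- target
Option D: s[2]='e'->'h', delta=(8-5)*5^1 mod 257 = 15, hash=189+15 mod 257 = 204

Answer: C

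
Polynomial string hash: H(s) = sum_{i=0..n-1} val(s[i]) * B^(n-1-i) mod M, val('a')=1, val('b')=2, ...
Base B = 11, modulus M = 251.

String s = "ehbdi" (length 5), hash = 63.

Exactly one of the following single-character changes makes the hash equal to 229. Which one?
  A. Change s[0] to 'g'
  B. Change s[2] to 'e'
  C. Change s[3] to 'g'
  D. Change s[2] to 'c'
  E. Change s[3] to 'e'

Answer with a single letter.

Answer: A

Derivation:
Option A: s[0]='e'->'g', delta=(7-5)*11^4 mod 251 = 166, hash=63+166 mod 251 = 229 <-- target
Option B: s[2]='b'->'e', delta=(5-2)*11^2 mod 251 = 112, hash=63+112 mod 251 = 175
Option C: s[3]='d'->'g', delta=(7-4)*11^1 mod 251 = 33, hash=63+33 mod 251 = 96
Option D: s[2]='b'->'c', delta=(3-2)*11^2 mod 251 = 121, hash=63+121 mod 251 = 184
Option E: s[3]='d'->'e', delta=(5-4)*11^1 mod 251 = 11, hash=63+11 mod 251 = 74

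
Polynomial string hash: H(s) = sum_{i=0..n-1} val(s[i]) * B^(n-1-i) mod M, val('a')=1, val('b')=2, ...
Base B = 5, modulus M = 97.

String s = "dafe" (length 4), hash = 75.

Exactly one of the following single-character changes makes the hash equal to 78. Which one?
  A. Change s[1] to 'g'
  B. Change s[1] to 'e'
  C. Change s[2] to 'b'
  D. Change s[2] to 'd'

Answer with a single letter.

Option A: s[1]='a'->'g', delta=(7-1)*5^2 mod 97 = 53, hash=75+53 mod 97 = 31
Option B: s[1]='a'->'e', delta=(5-1)*5^2 mod 97 = 3, hash=75+3 mod 97 = 78 <-- target
Option C: s[2]='f'->'b', delta=(2-6)*5^1 mod 97 = 77, hash=75+77 mod 97 = 55
Option D: s[2]='f'->'d', delta=(4-6)*5^1 mod 97 = 87, hash=75+87 mod 97 = 65

Answer: B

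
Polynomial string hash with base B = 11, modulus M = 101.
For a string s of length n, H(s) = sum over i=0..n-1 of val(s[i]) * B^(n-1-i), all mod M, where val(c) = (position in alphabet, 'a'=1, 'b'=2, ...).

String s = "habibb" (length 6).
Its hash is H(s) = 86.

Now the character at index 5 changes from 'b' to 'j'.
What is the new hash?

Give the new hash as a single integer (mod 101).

Answer: 94

Derivation:
val('b') = 2, val('j') = 10
Position k = 5, exponent = n-1-k = 0
B^0 mod M = 11^0 mod 101 = 1
Delta = (10 - 2) * 1 mod 101 = 8
New hash = (86 + 8) mod 101 = 94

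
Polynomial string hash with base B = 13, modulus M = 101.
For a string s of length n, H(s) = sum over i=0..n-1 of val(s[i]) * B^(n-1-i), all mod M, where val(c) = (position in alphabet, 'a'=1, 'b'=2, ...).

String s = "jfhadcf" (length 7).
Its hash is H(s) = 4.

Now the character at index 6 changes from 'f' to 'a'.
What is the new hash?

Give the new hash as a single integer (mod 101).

val('f') = 6, val('a') = 1
Position k = 6, exponent = n-1-k = 0
B^0 mod M = 13^0 mod 101 = 1
Delta = (1 - 6) * 1 mod 101 = 96
New hash = (4 + 96) mod 101 = 100

Answer: 100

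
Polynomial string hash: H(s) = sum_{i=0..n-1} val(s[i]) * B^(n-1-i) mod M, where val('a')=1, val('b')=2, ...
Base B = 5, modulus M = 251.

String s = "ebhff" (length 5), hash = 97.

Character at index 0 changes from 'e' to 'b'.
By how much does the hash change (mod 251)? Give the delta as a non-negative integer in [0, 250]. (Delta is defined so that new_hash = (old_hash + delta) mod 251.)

Answer: 133

Derivation:
Delta formula: (val(new) - val(old)) * B^(n-1-k) mod M
  val('b') - val('e') = 2 - 5 = -3
  B^(n-1-k) = 5^4 mod 251 = 123
  Delta = -3 * 123 mod 251 = 133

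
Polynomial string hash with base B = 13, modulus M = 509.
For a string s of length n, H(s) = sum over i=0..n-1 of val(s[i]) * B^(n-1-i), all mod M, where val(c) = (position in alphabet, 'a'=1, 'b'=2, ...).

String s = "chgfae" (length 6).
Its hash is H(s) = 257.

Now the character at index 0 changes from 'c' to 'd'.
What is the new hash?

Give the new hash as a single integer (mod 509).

val('c') = 3, val('d') = 4
Position k = 0, exponent = n-1-k = 5
B^5 mod M = 13^5 mod 509 = 232
Delta = (4 - 3) * 232 mod 509 = 232
New hash = (257 + 232) mod 509 = 489

Answer: 489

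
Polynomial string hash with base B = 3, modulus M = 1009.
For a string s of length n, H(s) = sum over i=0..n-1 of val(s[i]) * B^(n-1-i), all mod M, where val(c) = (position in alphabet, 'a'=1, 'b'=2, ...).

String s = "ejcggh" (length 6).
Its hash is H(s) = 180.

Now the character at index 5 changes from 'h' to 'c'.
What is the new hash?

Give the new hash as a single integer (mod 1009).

Answer: 175

Derivation:
val('h') = 8, val('c') = 3
Position k = 5, exponent = n-1-k = 0
B^0 mod M = 3^0 mod 1009 = 1
Delta = (3 - 8) * 1 mod 1009 = 1004
New hash = (180 + 1004) mod 1009 = 175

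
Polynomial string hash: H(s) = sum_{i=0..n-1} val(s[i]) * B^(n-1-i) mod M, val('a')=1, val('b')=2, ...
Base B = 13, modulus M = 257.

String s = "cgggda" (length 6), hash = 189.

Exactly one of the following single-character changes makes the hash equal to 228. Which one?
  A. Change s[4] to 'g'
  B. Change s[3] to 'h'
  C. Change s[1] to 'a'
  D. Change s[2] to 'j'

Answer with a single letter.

Answer: A

Derivation:
Option A: s[4]='d'->'g', delta=(7-4)*13^1 mod 257 = 39, hash=189+39 mod 257 = 228 <-- target
Option B: s[3]='g'->'h', delta=(8-7)*13^2 mod 257 = 169, hash=189+169 mod 257 = 101
Option C: s[1]='g'->'a', delta=(1-7)*13^4 mod 257 = 53, hash=189+53 mod 257 = 242
Option D: s[2]='g'->'j', delta=(10-7)*13^3 mod 257 = 166, hash=189+166 mod 257 = 98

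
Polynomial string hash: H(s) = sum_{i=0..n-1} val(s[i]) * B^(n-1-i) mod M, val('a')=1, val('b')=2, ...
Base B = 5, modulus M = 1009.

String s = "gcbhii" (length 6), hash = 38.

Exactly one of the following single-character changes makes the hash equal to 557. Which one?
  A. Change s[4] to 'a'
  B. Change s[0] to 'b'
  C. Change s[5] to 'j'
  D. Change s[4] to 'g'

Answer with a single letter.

Answer: B

Derivation:
Option A: s[4]='i'->'a', delta=(1-9)*5^1 mod 1009 = 969, hash=38+969 mod 1009 = 1007
Option B: s[0]='g'->'b', delta=(2-7)*5^5 mod 1009 = 519, hash=38+519 mod 1009 = 557 <-- target
Option C: s[5]='i'->'j', delta=(10-9)*5^0 mod 1009 = 1, hash=38+1 mod 1009 = 39
Option D: s[4]='i'->'g', delta=(7-9)*5^1 mod 1009 = 999, hash=38+999 mod 1009 = 28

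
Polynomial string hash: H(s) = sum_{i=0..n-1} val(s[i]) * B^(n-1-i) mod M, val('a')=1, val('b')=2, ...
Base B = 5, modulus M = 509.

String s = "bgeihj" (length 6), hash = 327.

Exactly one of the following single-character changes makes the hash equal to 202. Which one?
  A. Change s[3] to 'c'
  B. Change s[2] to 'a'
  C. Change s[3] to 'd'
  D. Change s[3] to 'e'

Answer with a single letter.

Answer: C

Derivation:
Option A: s[3]='i'->'c', delta=(3-9)*5^2 mod 509 = 359, hash=327+359 mod 509 = 177
Option B: s[2]='e'->'a', delta=(1-5)*5^3 mod 509 = 9, hash=327+9 mod 509 = 336
Option C: s[3]='i'->'d', delta=(4-9)*5^2 mod 509 = 384, hash=327+384 mod 509 = 202 <-- target
Option D: s[3]='i'->'e', delta=(5-9)*5^2 mod 509 = 409, hash=327+409 mod 509 = 227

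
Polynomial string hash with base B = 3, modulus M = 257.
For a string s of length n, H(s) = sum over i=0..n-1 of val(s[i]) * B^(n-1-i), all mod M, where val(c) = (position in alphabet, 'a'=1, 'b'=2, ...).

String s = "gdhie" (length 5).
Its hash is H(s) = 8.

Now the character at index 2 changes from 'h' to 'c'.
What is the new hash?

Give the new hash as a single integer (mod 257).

Answer: 220

Derivation:
val('h') = 8, val('c') = 3
Position k = 2, exponent = n-1-k = 2
B^2 mod M = 3^2 mod 257 = 9
Delta = (3 - 8) * 9 mod 257 = 212
New hash = (8 + 212) mod 257 = 220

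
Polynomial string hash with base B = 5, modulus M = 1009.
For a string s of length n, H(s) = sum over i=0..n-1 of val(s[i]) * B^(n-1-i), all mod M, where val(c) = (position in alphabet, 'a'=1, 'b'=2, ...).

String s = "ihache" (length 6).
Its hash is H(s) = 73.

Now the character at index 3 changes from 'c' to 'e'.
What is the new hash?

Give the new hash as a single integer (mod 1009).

Answer: 123

Derivation:
val('c') = 3, val('e') = 5
Position k = 3, exponent = n-1-k = 2
B^2 mod M = 5^2 mod 1009 = 25
Delta = (5 - 3) * 25 mod 1009 = 50
New hash = (73 + 50) mod 1009 = 123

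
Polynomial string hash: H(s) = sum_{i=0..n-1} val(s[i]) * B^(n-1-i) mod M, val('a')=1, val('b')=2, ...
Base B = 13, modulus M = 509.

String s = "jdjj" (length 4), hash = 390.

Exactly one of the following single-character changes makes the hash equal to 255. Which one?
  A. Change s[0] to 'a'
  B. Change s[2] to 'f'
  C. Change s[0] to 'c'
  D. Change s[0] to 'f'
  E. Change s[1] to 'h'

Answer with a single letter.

Option A: s[0]='j'->'a', delta=(1-10)*13^3 mod 509 = 78, hash=390+78 mod 509 = 468
Option B: s[2]='j'->'f', delta=(6-10)*13^1 mod 509 = 457, hash=390+457 mod 509 = 338
Option C: s[0]='j'->'c', delta=(3-10)*13^3 mod 509 = 400, hash=390+400 mod 509 = 281
Option D: s[0]='j'->'f', delta=(6-10)*13^3 mod 509 = 374, hash=390+374 mod 509 = 255 <-- target
Option E: s[1]='d'->'h', delta=(8-4)*13^2 mod 509 = 167, hash=390+167 mod 509 = 48

Answer: D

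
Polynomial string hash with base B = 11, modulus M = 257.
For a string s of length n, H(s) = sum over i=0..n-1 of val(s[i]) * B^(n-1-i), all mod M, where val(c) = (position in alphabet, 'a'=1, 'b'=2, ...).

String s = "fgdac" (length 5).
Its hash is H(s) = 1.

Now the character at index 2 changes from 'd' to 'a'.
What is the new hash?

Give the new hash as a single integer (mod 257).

val('d') = 4, val('a') = 1
Position k = 2, exponent = n-1-k = 2
B^2 mod M = 11^2 mod 257 = 121
Delta = (1 - 4) * 121 mod 257 = 151
New hash = (1 + 151) mod 257 = 152

Answer: 152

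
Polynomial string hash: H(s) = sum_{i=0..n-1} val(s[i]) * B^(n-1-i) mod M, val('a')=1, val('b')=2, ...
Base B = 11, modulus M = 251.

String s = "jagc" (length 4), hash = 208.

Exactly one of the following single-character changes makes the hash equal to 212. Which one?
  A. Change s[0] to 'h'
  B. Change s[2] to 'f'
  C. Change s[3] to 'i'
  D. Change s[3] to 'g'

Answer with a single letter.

Option A: s[0]='j'->'h', delta=(8-10)*11^3 mod 251 = 99, hash=208+99 mod 251 = 56
Option B: s[2]='g'->'f', delta=(6-7)*11^1 mod 251 = 240, hash=208+240 mod 251 = 197
Option C: s[3]='c'->'i', delta=(9-3)*11^0 mod 251 = 6, hash=208+6 mod 251 = 214
Option D: s[3]='c'->'g', delta=(7-3)*11^0 mod 251 = 4, hash=208+4 mod 251 = 212 <-- target

Answer: D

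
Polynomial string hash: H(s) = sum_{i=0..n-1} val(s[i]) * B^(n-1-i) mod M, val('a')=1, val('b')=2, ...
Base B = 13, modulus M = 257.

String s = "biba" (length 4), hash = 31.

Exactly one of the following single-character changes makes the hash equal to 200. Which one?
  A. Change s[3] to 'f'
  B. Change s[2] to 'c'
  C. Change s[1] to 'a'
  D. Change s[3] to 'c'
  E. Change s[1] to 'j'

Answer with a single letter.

Answer: E

Derivation:
Option A: s[3]='a'->'f', delta=(6-1)*13^0 mod 257 = 5, hash=31+5 mod 257 = 36
Option B: s[2]='b'->'c', delta=(3-2)*13^1 mod 257 = 13, hash=31+13 mod 257 = 44
Option C: s[1]='i'->'a', delta=(1-9)*13^2 mod 257 = 190, hash=31+190 mod 257 = 221
Option D: s[3]='a'->'c', delta=(3-1)*13^0 mod 257 = 2, hash=31+2 mod 257 = 33
Option E: s[1]='i'->'j', delta=(10-9)*13^2 mod 257 = 169, hash=31+169 mod 257 = 200 <-- target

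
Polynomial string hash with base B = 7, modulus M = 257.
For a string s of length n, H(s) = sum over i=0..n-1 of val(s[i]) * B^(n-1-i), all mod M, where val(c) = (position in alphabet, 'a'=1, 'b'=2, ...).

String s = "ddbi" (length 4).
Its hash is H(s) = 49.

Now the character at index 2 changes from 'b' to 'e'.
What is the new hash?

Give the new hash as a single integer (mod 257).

val('b') = 2, val('e') = 5
Position k = 2, exponent = n-1-k = 1
B^1 mod M = 7^1 mod 257 = 7
Delta = (5 - 2) * 7 mod 257 = 21
New hash = (49 + 21) mod 257 = 70

Answer: 70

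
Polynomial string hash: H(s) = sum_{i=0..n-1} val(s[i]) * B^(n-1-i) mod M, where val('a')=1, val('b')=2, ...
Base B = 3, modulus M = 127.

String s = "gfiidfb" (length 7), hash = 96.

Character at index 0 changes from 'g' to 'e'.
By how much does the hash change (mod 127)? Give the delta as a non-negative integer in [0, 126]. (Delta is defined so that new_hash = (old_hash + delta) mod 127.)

Delta formula: (val(new) - val(old)) * B^(n-1-k) mod M
  val('e') - val('g') = 5 - 7 = -2
  B^(n-1-k) = 3^6 mod 127 = 94
  Delta = -2 * 94 mod 127 = 66

Answer: 66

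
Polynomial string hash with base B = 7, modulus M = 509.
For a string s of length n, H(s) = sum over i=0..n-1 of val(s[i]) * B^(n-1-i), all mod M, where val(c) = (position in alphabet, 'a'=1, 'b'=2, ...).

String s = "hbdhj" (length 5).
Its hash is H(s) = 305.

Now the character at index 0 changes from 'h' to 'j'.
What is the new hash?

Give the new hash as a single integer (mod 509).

Answer: 17

Derivation:
val('h') = 8, val('j') = 10
Position k = 0, exponent = n-1-k = 4
B^4 mod M = 7^4 mod 509 = 365
Delta = (10 - 8) * 365 mod 509 = 221
New hash = (305 + 221) mod 509 = 17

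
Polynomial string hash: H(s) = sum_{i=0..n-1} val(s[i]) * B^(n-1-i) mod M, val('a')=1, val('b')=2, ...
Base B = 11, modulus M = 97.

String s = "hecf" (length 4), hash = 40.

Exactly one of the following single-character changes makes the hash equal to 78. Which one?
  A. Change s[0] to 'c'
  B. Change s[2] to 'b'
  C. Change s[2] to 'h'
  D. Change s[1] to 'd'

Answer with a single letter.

Option A: s[0]='h'->'c', delta=(3-8)*11^3 mod 97 = 38, hash=40+38 mod 97 = 78 <-- target
Option B: s[2]='c'->'b', delta=(2-3)*11^1 mod 97 = 86, hash=40+86 mod 97 = 29
Option C: s[2]='c'->'h', delta=(8-3)*11^1 mod 97 = 55, hash=40+55 mod 97 = 95
Option D: s[1]='e'->'d', delta=(4-5)*11^2 mod 97 = 73, hash=40+73 mod 97 = 16

Answer: A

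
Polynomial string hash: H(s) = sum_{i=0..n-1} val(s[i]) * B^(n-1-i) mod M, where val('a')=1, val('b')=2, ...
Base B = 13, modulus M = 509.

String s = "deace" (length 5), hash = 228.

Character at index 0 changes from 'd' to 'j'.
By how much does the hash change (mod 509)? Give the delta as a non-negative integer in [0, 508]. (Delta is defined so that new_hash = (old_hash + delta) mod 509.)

Delta formula: (val(new) - val(old)) * B^(n-1-k) mod M
  val('j') - val('d') = 10 - 4 = 6
  B^(n-1-k) = 13^4 mod 509 = 57
  Delta = 6 * 57 mod 509 = 342

Answer: 342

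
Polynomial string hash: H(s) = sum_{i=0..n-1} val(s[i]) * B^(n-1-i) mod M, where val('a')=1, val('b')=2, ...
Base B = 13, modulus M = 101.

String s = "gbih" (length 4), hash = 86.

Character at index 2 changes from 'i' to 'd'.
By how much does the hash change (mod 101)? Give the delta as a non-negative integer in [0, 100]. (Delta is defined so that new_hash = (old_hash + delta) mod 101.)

Answer: 36

Derivation:
Delta formula: (val(new) - val(old)) * B^(n-1-k) mod M
  val('d') - val('i') = 4 - 9 = -5
  B^(n-1-k) = 13^1 mod 101 = 13
  Delta = -5 * 13 mod 101 = 36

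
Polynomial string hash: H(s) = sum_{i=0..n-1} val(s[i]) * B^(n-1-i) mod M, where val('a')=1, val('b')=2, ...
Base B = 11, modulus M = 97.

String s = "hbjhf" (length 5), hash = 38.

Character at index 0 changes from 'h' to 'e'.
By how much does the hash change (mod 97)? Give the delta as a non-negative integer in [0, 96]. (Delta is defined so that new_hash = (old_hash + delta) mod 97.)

Delta formula: (val(new) - val(old)) * B^(n-1-k) mod M
  val('e') - val('h') = 5 - 8 = -3
  B^(n-1-k) = 11^4 mod 97 = 91
  Delta = -3 * 91 mod 97 = 18

Answer: 18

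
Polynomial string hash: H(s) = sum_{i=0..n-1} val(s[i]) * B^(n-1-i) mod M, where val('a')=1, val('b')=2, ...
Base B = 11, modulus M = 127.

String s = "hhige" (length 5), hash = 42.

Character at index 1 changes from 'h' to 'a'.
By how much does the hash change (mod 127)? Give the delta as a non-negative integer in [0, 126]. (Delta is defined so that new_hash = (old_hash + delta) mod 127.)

Delta formula: (val(new) - val(old)) * B^(n-1-k) mod M
  val('a') - val('h') = 1 - 8 = -7
  B^(n-1-k) = 11^3 mod 127 = 61
  Delta = -7 * 61 mod 127 = 81

Answer: 81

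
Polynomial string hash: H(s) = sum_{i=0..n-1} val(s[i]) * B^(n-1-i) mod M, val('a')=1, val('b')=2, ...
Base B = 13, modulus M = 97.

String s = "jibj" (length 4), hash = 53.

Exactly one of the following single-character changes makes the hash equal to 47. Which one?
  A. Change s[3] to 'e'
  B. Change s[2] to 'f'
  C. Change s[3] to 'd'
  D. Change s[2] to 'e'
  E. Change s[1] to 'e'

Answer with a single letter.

Option A: s[3]='j'->'e', delta=(5-10)*13^0 mod 97 = 92, hash=53+92 mod 97 = 48
Option B: s[2]='b'->'f', delta=(6-2)*13^1 mod 97 = 52, hash=53+52 mod 97 = 8
Option C: s[3]='j'->'d', delta=(4-10)*13^0 mod 97 = 91, hash=53+91 mod 97 = 47 <-- target
Option D: s[2]='b'->'e', delta=(5-2)*13^1 mod 97 = 39, hash=53+39 mod 97 = 92
Option E: s[1]='i'->'e', delta=(5-9)*13^2 mod 97 = 3, hash=53+3 mod 97 = 56

Answer: C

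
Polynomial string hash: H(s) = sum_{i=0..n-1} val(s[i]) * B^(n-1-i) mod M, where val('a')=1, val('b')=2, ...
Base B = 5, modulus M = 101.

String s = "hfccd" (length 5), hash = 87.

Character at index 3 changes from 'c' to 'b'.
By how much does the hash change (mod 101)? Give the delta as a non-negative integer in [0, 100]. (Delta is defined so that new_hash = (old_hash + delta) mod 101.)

Answer: 96

Derivation:
Delta formula: (val(new) - val(old)) * B^(n-1-k) mod M
  val('b') - val('c') = 2 - 3 = -1
  B^(n-1-k) = 5^1 mod 101 = 5
  Delta = -1 * 5 mod 101 = 96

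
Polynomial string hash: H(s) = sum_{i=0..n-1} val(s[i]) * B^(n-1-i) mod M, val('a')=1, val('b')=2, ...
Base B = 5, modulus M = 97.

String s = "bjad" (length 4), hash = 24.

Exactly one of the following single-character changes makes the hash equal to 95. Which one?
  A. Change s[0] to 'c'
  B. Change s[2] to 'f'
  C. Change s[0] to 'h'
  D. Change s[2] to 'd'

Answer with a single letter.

Option A: s[0]='b'->'c', delta=(3-2)*5^3 mod 97 = 28, hash=24+28 mod 97 = 52
Option B: s[2]='a'->'f', delta=(6-1)*5^1 mod 97 = 25, hash=24+25 mod 97 = 49
Option C: s[0]='b'->'h', delta=(8-2)*5^3 mod 97 = 71, hash=24+71 mod 97 = 95 <-- target
Option D: s[2]='a'->'d', delta=(4-1)*5^1 mod 97 = 15, hash=24+15 mod 97 = 39

Answer: C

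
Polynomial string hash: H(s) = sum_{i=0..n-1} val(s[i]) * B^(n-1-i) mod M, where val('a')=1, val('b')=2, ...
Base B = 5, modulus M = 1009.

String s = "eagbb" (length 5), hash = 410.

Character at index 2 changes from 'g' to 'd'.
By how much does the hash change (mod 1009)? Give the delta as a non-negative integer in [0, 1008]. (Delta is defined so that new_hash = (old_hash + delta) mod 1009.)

Delta formula: (val(new) - val(old)) * B^(n-1-k) mod M
  val('d') - val('g') = 4 - 7 = -3
  B^(n-1-k) = 5^2 mod 1009 = 25
  Delta = -3 * 25 mod 1009 = 934

Answer: 934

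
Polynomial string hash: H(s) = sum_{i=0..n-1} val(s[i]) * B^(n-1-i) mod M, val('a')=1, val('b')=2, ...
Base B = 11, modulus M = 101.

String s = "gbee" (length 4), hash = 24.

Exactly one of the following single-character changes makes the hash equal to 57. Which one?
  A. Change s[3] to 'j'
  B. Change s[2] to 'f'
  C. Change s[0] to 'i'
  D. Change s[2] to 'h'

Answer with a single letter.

Option A: s[3]='e'->'j', delta=(10-5)*11^0 mod 101 = 5, hash=24+5 mod 101 = 29
Option B: s[2]='e'->'f', delta=(6-5)*11^1 mod 101 = 11, hash=24+11 mod 101 = 35
Option C: s[0]='g'->'i', delta=(9-7)*11^3 mod 101 = 36, hash=24+36 mod 101 = 60
Option D: s[2]='e'->'h', delta=(8-5)*11^1 mod 101 = 33, hash=24+33 mod 101 = 57 <-- target

Answer: D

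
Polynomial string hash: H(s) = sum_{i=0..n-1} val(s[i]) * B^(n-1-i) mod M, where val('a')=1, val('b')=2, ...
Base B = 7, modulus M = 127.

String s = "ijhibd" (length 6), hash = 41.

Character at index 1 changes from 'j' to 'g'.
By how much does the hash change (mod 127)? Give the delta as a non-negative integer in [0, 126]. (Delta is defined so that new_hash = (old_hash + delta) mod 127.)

Answer: 36

Derivation:
Delta formula: (val(new) - val(old)) * B^(n-1-k) mod M
  val('g') - val('j') = 7 - 10 = -3
  B^(n-1-k) = 7^4 mod 127 = 115
  Delta = -3 * 115 mod 127 = 36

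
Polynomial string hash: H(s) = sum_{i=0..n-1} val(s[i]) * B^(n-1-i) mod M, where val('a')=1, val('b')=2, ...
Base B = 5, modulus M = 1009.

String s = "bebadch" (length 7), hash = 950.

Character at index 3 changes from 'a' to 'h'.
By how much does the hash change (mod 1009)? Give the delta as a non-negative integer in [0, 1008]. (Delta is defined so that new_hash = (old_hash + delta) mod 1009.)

Answer: 875

Derivation:
Delta formula: (val(new) - val(old)) * B^(n-1-k) mod M
  val('h') - val('a') = 8 - 1 = 7
  B^(n-1-k) = 5^3 mod 1009 = 125
  Delta = 7 * 125 mod 1009 = 875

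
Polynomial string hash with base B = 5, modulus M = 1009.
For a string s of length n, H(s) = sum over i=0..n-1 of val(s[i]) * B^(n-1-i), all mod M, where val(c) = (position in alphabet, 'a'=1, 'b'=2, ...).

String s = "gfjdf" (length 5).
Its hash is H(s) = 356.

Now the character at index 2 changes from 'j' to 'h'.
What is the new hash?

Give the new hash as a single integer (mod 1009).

val('j') = 10, val('h') = 8
Position k = 2, exponent = n-1-k = 2
B^2 mod M = 5^2 mod 1009 = 25
Delta = (8 - 10) * 25 mod 1009 = 959
New hash = (356 + 959) mod 1009 = 306

Answer: 306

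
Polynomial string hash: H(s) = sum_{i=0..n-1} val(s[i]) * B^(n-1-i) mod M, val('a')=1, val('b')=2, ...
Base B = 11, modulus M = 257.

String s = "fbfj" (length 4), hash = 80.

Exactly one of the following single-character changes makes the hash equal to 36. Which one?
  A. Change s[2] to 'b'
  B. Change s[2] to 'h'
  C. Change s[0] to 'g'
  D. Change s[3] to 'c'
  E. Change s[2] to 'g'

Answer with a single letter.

Option A: s[2]='f'->'b', delta=(2-6)*11^1 mod 257 = 213, hash=80+213 mod 257 = 36 <-- target
Option B: s[2]='f'->'h', delta=(8-6)*11^1 mod 257 = 22, hash=80+22 mod 257 = 102
Option C: s[0]='f'->'g', delta=(7-6)*11^3 mod 257 = 46, hash=80+46 mod 257 = 126
Option D: s[3]='j'->'c', delta=(3-10)*11^0 mod 257 = 250, hash=80+250 mod 257 = 73
Option E: s[2]='f'->'g', delta=(7-6)*11^1 mod 257 = 11, hash=80+11 mod 257 = 91

Answer: A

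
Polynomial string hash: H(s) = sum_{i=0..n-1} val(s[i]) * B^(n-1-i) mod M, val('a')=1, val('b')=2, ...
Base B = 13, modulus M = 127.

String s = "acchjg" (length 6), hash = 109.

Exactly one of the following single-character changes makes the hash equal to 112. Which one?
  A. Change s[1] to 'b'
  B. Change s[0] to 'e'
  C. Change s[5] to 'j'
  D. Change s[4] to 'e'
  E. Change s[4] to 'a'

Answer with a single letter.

Option A: s[1]='c'->'b', delta=(2-3)*13^4 mod 127 = 14, hash=109+14 mod 127 = 123
Option B: s[0]='a'->'e', delta=(5-1)*13^5 mod 127 = 34, hash=109+34 mod 127 = 16
Option C: s[5]='g'->'j', delta=(10-7)*13^0 mod 127 = 3, hash=109+3 mod 127 = 112 <-- target
Option D: s[4]='j'->'e', delta=(5-10)*13^1 mod 127 = 62, hash=109+62 mod 127 = 44
Option E: s[4]='j'->'a', delta=(1-10)*13^1 mod 127 = 10, hash=109+10 mod 127 = 119

Answer: C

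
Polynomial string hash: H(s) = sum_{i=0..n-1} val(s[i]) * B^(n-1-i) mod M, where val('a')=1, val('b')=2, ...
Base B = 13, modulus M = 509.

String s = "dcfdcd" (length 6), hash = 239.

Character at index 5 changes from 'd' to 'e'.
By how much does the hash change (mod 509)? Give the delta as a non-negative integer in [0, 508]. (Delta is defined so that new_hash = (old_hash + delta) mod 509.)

Answer: 1

Derivation:
Delta formula: (val(new) - val(old)) * B^(n-1-k) mod M
  val('e') - val('d') = 5 - 4 = 1
  B^(n-1-k) = 13^0 mod 509 = 1
  Delta = 1 * 1 mod 509 = 1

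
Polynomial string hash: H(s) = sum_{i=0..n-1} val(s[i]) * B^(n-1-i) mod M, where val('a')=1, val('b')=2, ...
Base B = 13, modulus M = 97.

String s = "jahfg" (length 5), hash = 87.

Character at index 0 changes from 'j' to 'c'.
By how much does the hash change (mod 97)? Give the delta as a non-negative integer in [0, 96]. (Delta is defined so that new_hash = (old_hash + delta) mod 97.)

Answer: 87

Derivation:
Delta formula: (val(new) - val(old)) * B^(n-1-k) mod M
  val('c') - val('j') = 3 - 10 = -7
  B^(n-1-k) = 13^4 mod 97 = 43
  Delta = -7 * 43 mod 97 = 87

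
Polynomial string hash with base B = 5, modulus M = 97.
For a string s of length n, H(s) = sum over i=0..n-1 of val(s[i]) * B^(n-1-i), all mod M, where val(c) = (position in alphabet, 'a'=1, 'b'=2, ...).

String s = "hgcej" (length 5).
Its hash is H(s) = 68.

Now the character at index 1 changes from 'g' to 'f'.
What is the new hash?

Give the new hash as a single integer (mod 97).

Answer: 40

Derivation:
val('g') = 7, val('f') = 6
Position k = 1, exponent = n-1-k = 3
B^3 mod M = 5^3 mod 97 = 28
Delta = (6 - 7) * 28 mod 97 = 69
New hash = (68 + 69) mod 97 = 40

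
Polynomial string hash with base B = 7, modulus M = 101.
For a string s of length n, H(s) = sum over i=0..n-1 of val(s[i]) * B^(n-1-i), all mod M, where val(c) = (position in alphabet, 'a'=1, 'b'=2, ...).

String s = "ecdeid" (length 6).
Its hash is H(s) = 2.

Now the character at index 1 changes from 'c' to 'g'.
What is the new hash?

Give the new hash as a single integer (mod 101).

val('c') = 3, val('g') = 7
Position k = 1, exponent = n-1-k = 4
B^4 mod M = 7^4 mod 101 = 78
Delta = (7 - 3) * 78 mod 101 = 9
New hash = (2 + 9) mod 101 = 11

Answer: 11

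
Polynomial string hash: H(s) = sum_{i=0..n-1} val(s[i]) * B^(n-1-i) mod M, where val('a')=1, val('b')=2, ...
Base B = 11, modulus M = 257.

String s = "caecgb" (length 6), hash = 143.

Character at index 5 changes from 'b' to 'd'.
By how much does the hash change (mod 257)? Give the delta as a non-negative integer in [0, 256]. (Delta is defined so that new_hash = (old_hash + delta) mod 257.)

Delta formula: (val(new) - val(old)) * B^(n-1-k) mod M
  val('d') - val('b') = 4 - 2 = 2
  B^(n-1-k) = 11^0 mod 257 = 1
  Delta = 2 * 1 mod 257 = 2

Answer: 2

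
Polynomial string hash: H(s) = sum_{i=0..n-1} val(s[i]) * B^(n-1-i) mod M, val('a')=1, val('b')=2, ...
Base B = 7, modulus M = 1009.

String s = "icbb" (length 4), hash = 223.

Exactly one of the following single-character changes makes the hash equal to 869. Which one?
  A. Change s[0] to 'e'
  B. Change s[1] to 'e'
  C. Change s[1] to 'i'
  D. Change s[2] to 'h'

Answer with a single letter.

Option A: s[0]='i'->'e', delta=(5-9)*7^3 mod 1009 = 646, hash=223+646 mod 1009 = 869 <-- target
Option B: s[1]='c'->'e', delta=(5-3)*7^2 mod 1009 = 98, hash=223+98 mod 1009 = 321
Option C: s[1]='c'->'i', delta=(9-3)*7^2 mod 1009 = 294, hash=223+294 mod 1009 = 517
Option D: s[2]='b'->'h', delta=(8-2)*7^1 mod 1009 = 42, hash=223+42 mod 1009 = 265

Answer: A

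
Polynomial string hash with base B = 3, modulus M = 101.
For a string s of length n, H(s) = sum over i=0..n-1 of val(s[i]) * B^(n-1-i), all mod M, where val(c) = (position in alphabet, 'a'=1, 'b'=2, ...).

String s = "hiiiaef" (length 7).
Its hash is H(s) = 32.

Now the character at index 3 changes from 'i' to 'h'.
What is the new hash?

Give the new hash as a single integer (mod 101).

Answer: 5

Derivation:
val('i') = 9, val('h') = 8
Position k = 3, exponent = n-1-k = 3
B^3 mod M = 3^3 mod 101 = 27
Delta = (8 - 9) * 27 mod 101 = 74
New hash = (32 + 74) mod 101 = 5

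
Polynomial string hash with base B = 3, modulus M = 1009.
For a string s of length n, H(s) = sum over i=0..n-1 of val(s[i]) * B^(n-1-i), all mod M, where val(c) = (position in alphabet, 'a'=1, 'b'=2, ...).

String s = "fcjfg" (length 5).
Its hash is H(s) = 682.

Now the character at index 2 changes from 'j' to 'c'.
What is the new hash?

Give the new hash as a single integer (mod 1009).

Answer: 619

Derivation:
val('j') = 10, val('c') = 3
Position k = 2, exponent = n-1-k = 2
B^2 mod M = 3^2 mod 1009 = 9
Delta = (3 - 10) * 9 mod 1009 = 946
New hash = (682 + 946) mod 1009 = 619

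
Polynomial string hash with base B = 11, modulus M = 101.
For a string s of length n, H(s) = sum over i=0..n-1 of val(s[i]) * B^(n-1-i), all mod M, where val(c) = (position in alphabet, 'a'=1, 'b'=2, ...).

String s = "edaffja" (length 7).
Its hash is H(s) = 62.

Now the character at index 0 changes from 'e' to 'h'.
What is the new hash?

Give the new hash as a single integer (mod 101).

val('e') = 5, val('h') = 8
Position k = 0, exponent = n-1-k = 6
B^6 mod M = 11^6 mod 101 = 21
Delta = (8 - 5) * 21 mod 101 = 63
New hash = (62 + 63) mod 101 = 24

Answer: 24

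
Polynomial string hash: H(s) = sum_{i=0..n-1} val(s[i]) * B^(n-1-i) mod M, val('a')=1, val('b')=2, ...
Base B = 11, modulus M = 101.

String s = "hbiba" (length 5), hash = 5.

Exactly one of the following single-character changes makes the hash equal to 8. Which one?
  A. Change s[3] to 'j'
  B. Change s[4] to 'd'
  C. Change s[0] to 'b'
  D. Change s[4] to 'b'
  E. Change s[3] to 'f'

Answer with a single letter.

Answer: B

Derivation:
Option A: s[3]='b'->'j', delta=(10-2)*11^1 mod 101 = 88, hash=5+88 mod 101 = 93
Option B: s[4]='a'->'d', delta=(4-1)*11^0 mod 101 = 3, hash=5+3 mod 101 = 8 <-- target
Option C: s[0]='h'->'b', delta=(2-8)*11^4 mod 101 = 24, hash=5+24 mod 101 = 29
Option D: s[4]='a'->'b', delta=(2-1)*11^0 mod 101 = 1, hash=5+1 mod 101 = 6
Option E: s[3]='b'->'f', delta=(6-2)*11^1 mod 101 = 44, hash=5+44 mod 101 = 49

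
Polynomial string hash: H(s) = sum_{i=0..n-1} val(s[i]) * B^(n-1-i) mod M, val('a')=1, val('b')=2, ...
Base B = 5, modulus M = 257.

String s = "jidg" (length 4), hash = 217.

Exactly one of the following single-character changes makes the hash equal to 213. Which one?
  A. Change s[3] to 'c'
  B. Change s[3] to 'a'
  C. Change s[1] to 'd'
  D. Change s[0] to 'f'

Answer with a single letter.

Option A: s[3]='g'->'c', delta=(3-7)*5^0 mod 257 = 253, hash=217+253 mod 257 = 213 <-- target
Option B: s[3]='g'->'a', delta=(1-7)*5^0 mod 257 = 251, hash=217+251 mod 257 = 211
Option C: s[1]='i'->'d', delta=(4-9)*5^2 mod 257 = 132, hash=217+132 mod 257 = 92
Option D: s[0]='j'->'f', delta=(6-10)*5^3 mod 257 = 14, hash=217+14 mod 257 = 231

Answer: A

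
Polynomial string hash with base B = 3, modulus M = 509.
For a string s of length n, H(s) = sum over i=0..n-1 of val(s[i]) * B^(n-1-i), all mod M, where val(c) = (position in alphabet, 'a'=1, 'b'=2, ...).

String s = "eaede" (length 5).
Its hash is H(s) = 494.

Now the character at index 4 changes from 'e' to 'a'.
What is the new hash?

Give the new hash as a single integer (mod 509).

val('e') = 5, val('a') = 1
Position k = 4, exponent = n-1-k = 0
B^0 mod M = 3^0 mod 509 = 1
Delta = (1 - 5) * 1 mod 509 = 505
New hash = (494 + 505) mod 509 = 490

Answer: 490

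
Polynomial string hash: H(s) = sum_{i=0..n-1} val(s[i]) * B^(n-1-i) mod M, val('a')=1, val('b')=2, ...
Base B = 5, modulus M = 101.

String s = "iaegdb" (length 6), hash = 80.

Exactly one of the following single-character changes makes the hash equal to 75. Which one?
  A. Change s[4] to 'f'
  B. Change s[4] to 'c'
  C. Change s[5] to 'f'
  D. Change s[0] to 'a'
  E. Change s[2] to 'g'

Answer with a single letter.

Answer: B

Derivation:
Option A: s[4]='d'->'f', delta=(6-4)*5^1 mod 101 = 10, hash=80+10 mod 101 = 90
Option B: s[4]='d'->'c', delta=(3-4)*5^1 mod 101 = 96, hash=80+96 mod 101 = 75 <-- target
Option C: s[5]='b'->'f', delta=(6-2)*5^0 mod 101 = 4, hash=80+4 mod 101 = 84
Option D: s[0]='i'->'a', delta=(1-9)*5^5 mod 101 = 48, hash=80+48 mod 101 = 27
Option E: s[2]='e'->'g', delta=(7-5)*5^3 mod 101 = 48, hash=80+48 mod 101 = 27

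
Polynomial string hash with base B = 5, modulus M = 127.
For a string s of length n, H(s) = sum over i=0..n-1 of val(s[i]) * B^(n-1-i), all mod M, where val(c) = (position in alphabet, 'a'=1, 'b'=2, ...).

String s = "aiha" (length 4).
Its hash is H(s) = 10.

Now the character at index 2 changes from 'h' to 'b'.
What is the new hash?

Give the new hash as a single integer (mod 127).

val('h') = 8, val('b') = 2
Position k = 2, exponent = n-1-k = 1
B^1 mod M = 5^1 mod 127 = 5
Delta = (2 - 8) * 5 mod 127 = 97
New hash = (10 + 97) mod 127 = 107

Answer: 107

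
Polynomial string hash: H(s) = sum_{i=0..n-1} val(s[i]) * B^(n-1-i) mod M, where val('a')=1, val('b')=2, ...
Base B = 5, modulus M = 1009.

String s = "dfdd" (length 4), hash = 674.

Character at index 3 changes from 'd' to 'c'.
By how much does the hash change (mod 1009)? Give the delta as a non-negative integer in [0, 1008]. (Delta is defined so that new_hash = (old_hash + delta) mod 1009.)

Answer: 1008

Derivation:
Delta formula: (val(new) - val(old)) * B^(n-1-k) mod M
  val('c') - val('d') = 3 - 4 = -1
  B^(n-1-k) = 5^0 mod 1009 = 1
  Delta = -1 * 1 mod 1009 = 1008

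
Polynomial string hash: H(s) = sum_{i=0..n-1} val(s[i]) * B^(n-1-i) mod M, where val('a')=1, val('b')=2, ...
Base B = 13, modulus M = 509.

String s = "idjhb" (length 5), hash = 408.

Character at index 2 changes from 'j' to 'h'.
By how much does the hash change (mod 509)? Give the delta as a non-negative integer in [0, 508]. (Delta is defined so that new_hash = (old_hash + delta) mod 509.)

Answer: 171

Derivation:
Delta formula: (val(new) - val(old)) * B^(n-1-k) mod M
  val('h') - val('j') = 8 - 10 = -2
  B^(n-1-k) = 13^2 mod 509 = 169
  Delta = -2 * 169 mod 509 = 171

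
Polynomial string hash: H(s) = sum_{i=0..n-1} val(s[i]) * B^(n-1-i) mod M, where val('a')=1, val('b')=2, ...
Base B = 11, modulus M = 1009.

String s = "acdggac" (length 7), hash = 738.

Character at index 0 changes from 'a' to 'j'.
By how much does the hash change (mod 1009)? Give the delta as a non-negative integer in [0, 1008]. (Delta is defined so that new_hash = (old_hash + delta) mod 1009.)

Answer: 840

Derivation:
Delta formula: (val(new) - val(old)) * B^(n-1-k) mod M
  val('j') - val('a') = 10 - 1 = 9
  B^(n-1-k) = 11^6 mod 1009 = 766
  Delta = 9 * 766 mod 1009 = 840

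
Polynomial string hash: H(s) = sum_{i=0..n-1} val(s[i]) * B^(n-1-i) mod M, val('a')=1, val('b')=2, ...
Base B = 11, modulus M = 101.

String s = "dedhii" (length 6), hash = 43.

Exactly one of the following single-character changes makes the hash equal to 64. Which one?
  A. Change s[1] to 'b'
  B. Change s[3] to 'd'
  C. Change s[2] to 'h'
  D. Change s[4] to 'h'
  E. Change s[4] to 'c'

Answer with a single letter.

Answer: B

Derivation:
Option A: s[1]='e'->'b', delta=(2-5)*11^4 mod 101 = 12, hash=43+12 mod 101 = 55
Option B: s[3]='h'->'d', delta=(4-8)*11^2 mod 101 = 21, hash=43+21 mod 101 = 64 <-- target
Option C: s[2]='d'->'h', delta=(8-4)*11^3 mod 101 = 72, hash=43+72 mod 101 = 14
Option D: s[4]='i'->'h', delta=(8-9)*11^1 mod 101 = 90, hash=43+90 mod 101 = 32
Option E: s[4]='i'->'c', delta=(3-9)*11^1 mod 101 = 35, hash=43+35 mod 101 = 78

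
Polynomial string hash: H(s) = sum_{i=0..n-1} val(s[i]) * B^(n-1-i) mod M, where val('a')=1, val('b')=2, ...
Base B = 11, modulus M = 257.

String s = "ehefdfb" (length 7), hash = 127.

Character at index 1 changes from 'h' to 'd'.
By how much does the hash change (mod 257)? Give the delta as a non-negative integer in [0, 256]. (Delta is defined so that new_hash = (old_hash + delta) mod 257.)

Delta formula: (val(new) - val(old)) * B^(n-1-k) mod M
  val('d') - val('h') = 4 - 8 = -4
  B^(n-1-k) = 11^5 mod 257 = 169
  Delta = -4 * 169 mod 257 = 95

Answer: 95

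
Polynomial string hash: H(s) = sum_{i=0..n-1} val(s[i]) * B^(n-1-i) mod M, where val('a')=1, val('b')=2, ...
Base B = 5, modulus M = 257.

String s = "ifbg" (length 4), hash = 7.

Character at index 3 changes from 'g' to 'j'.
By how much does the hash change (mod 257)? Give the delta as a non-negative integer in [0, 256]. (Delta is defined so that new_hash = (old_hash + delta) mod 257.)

Answer: 3

Derivation:
Delta formula: (val(new) - val(old)) * B^(n-1-k) mod M
  val('j') - val('g') = 10 - 7 = 3
  B^(n-1-k) = 5^0 mod 257 = 1
  Delta = 3 * 1 mod 257 = 3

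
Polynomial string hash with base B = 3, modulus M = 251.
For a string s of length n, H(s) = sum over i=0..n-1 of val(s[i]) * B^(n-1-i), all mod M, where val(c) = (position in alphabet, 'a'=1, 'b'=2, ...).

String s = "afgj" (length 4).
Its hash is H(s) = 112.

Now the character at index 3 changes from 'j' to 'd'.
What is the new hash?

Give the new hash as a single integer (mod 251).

val('j') = 10, val('d') = 4
Position k = 3, exponent = n-1-k = 0
B^0 mod M = 3^0 mod 251 = 1
Delta = (4 - 10) * 1 mod 251 = 245
New hash = (112 + 245) mod 251 = 106

Answer: 106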